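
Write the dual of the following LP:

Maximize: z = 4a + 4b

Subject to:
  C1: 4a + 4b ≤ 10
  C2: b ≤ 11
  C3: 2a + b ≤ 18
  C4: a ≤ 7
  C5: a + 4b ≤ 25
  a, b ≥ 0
Minimize: z = 10y1 + 11y2 + 18y3 + 7y4 + 25y5

Subject to:
  C1: -4y1 - 2y3 - y4 - y5 ≤ -4
  C2: -4y1 - y2 - y3 - 4y5 ≤ -4
  y1, y2, y3, y4, y5 ≥ 0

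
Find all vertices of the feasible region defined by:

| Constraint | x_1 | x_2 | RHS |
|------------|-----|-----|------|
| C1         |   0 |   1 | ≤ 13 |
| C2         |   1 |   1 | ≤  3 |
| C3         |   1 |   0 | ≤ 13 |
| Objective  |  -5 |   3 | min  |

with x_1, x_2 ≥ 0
Each vertex is the intersection of two constraint boundaries that also satisfies all remaining constraints:
  x_1 = 0 and x_2 = 0 → (0, 0)
  x_1 + x_2 = 3 and x_2 = 0 → (3, 0)
  x_1 + x_2 = 3 and x_1 = 0 → (0, 3)

Vertices: (0, 0), (3, 0), (0, 3)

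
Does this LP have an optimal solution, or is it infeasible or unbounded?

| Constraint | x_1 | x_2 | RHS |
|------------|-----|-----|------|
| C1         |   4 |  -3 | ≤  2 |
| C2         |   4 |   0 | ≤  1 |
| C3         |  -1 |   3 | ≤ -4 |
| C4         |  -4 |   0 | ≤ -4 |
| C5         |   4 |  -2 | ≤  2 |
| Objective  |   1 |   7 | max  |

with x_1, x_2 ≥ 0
C2 requires 4x_1 ≤ 1, while C4 (-4x_1 ≤ -4) is equivalent to 4x_1 ≥ 4. Together they would need 4 ≤ 4x_1 ≤ 1, which is impossible since 4 > 1. No point satisfies all constraints.

Infeasible — the constraint set is empty.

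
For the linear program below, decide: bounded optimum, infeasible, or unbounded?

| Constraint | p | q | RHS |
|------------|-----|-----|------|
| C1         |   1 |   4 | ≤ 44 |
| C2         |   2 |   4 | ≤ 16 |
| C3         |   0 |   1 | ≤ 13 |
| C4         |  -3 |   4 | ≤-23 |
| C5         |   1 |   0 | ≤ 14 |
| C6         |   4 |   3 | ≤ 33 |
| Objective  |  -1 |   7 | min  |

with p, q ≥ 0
The point (8, 0) satisfies every constraint, so the LP is feasible; the constraints give p ≤ 14 and q ≤ 13, which with p, q ≥ 0 keep the feasible region inside a bounded box. A feasible, bounded LP attains a finite optimum at a vertex.

Evaluating z = -p + 7q at each vertex:
  (7.667, 0): z = -7.667
  (8, 0): z = -8
  (7.8, 0.1): z = -7.1

Bounded optimum: z* = -8 at (8, 0).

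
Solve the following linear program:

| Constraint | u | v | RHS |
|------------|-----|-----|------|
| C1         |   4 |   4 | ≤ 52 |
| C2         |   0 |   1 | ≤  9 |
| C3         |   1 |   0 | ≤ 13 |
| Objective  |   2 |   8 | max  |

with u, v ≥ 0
Each vertex is the intersection of two constraint boundaries that also satisfies all remaining constraints:
  u = 0 and v = 0 → (0, 0)
  4u + 4v = 52 and u = 13 → (13, 0)
  4u + 4v = 52 and v = 9 → (4, 9)
  v = 9 and u = 0 → (0, 9)

Evaluating z = 2u + 8v at each vertex:
  (0, 0): z = 0
  (13, 0): z = 26
  (4, 9): z = 80
  (0, 9): z = 72

The maximum is at (4, 9) with z = 80.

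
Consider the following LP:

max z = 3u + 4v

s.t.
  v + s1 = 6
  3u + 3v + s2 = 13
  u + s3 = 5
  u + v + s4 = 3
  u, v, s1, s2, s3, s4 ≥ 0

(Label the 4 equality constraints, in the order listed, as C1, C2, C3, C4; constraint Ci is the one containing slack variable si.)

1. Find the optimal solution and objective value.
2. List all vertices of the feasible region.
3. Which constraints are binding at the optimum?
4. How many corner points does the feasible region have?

1. u = 0, v = 3, z = 12
2. (0, 0), (3, 0), (0, 3)
3. C4, u ≥ 0
4. 3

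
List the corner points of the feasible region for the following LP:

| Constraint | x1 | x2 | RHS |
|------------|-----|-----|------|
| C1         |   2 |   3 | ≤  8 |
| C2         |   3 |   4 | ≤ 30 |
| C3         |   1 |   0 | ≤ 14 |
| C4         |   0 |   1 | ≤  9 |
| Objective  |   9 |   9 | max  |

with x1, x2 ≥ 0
Each vertex is the intersection of two constraint boundaries that also satisfies all remaining constraints:
  x1 = 0 and x2 = 0 → (0, 0)
  2x1 + 3x2 = 8 and x2 = 0 → (4, 0)
  2x1 + 3x2 = 8 and x1 = 0 → (0, 2.667)

Vertices: (0, 0), (4, 0), (0, 2.667)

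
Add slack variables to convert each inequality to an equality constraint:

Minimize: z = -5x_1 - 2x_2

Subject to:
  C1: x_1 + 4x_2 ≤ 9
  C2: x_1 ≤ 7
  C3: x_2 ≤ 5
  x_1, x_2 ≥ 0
min z = -5x_1 - 2x_2

s.t.
  x_1 + 4x_2 + s1 = 9
  x_1 + s2 = 7
  x_2 + s3 = 5
  x_1, x_2, s1, s2, s3 ≥ 0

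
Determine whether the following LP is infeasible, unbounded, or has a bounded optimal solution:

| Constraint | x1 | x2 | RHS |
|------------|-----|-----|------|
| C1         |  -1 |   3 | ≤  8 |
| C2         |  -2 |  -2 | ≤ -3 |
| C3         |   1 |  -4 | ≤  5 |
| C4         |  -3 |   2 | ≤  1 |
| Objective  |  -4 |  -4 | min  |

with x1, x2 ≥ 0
Feasible point: (1, 1) satisfies every constraint, so the LP is feasible.
Direction d = (3, 1): for each constraint row a, a·d ≤ 0 —
  (-1)(3) + (3)(1) = 0 ≤ 0
  (-2)(3) + (-2)(1) = -8 ≤ 0
  (1)(3) + (-4)(1) = -1 ≤ 0
  (-3)(3) + (2)(1) = -7 ≤ 0
and d ≥ 0, so (1, 1) + t·d stays feasible for every t ≥ 0. Along this ray z = -4x1 - 4x2 changes by -16 per unit t, so z → −∞.

The LP is unbounded; z can be made arbitrarily small.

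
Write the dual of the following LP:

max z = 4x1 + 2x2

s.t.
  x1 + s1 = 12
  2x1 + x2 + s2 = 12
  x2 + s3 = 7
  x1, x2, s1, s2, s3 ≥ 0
Minimize: z = 12y1 + 12y2 + 7y3

Subject to:
  C1: -y1 - 2y2 ≤ -4
  C2: -y2 - y3 ≤ -2
  y1, y2, y3 ≥ 0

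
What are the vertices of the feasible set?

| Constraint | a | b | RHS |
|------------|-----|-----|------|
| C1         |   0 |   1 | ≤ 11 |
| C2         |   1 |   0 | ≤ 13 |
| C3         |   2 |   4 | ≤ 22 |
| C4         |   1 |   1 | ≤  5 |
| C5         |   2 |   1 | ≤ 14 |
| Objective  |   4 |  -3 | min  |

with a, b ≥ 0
Each vertex is the intersection of two constraint boundaries that also satisfies all remaining constraints:
  a = 0 and b = 0 → (0, 0)
  a + b = 5 and b = 0 → (5, 0)
  a + b = 5 and a = 0 → (0, 5)

Vertices: (0, 0), (5, 0), (0, 5)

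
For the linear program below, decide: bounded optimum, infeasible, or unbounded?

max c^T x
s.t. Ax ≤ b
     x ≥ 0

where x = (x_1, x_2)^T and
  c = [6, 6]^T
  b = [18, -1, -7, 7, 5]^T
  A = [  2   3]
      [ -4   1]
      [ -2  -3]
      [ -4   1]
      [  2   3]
One constraint requires 2x_1 + 3x_2 ≤ 5, while the constraint -2x_1 - 3x_2 ≤ -7 is equivalent to 2x_1 + 3x_2 ≥ 7. Together they would need 7 ≤ 2x_1 + 3x_2 ≤ 5, which is impossible since 7 > 5. No point satisfies all constraints.

The feasible region is empty; the LP is infeasible.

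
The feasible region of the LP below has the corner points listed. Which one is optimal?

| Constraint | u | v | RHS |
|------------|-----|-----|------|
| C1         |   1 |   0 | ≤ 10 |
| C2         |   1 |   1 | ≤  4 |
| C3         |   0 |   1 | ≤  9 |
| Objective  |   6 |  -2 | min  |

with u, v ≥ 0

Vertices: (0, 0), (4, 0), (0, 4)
Evaluating z = 6u - 2v at each vertex:
  (0, 0): z = 0
  (4, 0): z = 24
  (0, 4): z = -8

The smallest value is z = -8, attained at (0, 4).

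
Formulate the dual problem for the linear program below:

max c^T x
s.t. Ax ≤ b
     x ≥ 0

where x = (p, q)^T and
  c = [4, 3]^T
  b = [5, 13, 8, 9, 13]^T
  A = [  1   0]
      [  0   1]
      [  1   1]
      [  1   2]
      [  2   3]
Minimize: z = 5y1 + 13y2 + 8y3 + 9y4 + 13y5

Subject to:
  C1: -y1 - y3 - y4 - 2y5 ≤ -4
  C2: -y2 - y3 - 2y4 - 3y5 ≤ -3
  y1, y2, y3, y4, y5 ≥ 0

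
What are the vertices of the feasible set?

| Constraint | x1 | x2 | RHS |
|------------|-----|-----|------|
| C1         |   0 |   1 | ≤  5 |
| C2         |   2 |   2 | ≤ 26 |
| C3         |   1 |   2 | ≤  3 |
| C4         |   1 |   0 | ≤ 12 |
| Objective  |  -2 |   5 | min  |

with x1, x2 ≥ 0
Each vertex is the intersection of two constraint boundaries that also satisfies all remaining constraints:
  x1 = 0 and x2 = 0 → (0, 0)
  x1 + 2x2 = 3 and x2 = 0 → (3, 0)
  x1 + 2x2 = 3 and x1 = 0 → (0, 1.5)

Vertices: (0, 0), (3, 0), (0, 1.5)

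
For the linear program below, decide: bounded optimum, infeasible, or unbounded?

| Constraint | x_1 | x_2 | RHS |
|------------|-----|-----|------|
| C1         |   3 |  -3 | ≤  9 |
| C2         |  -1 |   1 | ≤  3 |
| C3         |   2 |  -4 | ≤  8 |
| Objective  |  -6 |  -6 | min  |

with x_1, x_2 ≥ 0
Feasible point: (0, 0) satisfies every constraint, so the LP is feasible.
Direction d = (1, 1): for each constraint row a, a·d ≤ 0 —
  (3)(1) + (-3)(1) = 0 ≤ 0
  (-1)(1) + (1)(1) = 0 ≤ 0
  (2)(1) + (-4)(1) = -2 ≤ 0
and d ≥ 0, so (0, 0) + t·d stays feasible for every t ≥ 0. Along this ray z = -6x_1 - 6x_2 changes by -12 per unit t, so z → −∞.

Unbounded — the objective can decrease without bound over the feasible region.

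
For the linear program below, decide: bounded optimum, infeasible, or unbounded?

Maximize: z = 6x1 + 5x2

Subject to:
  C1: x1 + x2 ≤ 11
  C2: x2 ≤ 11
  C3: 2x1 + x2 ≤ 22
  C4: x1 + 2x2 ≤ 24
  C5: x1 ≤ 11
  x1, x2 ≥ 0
The point (11, 0) satisfies every constraint, so the LP is feasible; the constraints give x1 ≤ 11 and x2 ≤ 11, which with x1, x2 ≥ 0 keep the feasible region inside a bounded box. A feasible, bounded LP attains a finite optimum at a vertex.

Evaluating z = 6x1 + 5x2 at each vertex:
  (0, 0): z = 0
  (11, 0): z = 66
  (0, 11): z = 55

Bounded optimum: z* = 66 at (11, 0).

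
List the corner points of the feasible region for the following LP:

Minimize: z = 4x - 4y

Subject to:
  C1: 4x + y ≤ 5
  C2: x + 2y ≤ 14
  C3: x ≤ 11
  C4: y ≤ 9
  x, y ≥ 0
Each vertex is the intersection of two constraint boundaries that also satisfies all remaining constraints:
  x = 0 and y = 0 → (0, 0)
  4x + y = 5 and y = 0 → (1.25, 0)
  4x + y = 5 and x = 0 → (0, 5)

Vertices: (0, 0), (1.25, 0), (0, 5)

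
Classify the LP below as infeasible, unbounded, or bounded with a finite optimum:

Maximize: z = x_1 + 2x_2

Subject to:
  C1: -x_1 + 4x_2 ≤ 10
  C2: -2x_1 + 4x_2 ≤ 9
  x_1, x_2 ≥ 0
Feasible point: (0, 0) satisfies every constraint, so the LP is feasible.
Direction d = (1, 0): for each constraint row a, a·d ≤ 0 —
  (-1)(1) + (4)(0) = -1 ≤ 0
  (-2)(1) + (4)(0) = -2 ≤ 0
and d ≥ 0, so (0, 0) + t·d stays feasible for every t ≥ 0. Along this ray z = x_1 + 2x_2 changes by 1 per unit t, so z → +∞.

Unbounded: there is a feasible ray along which z → +∞.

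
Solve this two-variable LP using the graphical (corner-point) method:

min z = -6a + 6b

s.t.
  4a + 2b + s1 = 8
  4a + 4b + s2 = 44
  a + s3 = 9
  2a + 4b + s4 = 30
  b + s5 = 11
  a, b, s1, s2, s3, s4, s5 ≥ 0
a = 2, b = 0, z = -12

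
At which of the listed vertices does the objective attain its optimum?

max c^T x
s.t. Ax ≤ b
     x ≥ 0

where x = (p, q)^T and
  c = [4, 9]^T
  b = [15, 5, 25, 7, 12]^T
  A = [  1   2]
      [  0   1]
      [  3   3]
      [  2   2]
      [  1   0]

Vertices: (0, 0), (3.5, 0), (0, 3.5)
Evaluating z = 4p + 9q at each vertex:
  (0, 0): z = 0
  (3.5, 0): z = 14
  (0, 3.5): z = 31.5

The largest value is z = 31.5, attained at (0, 3.5).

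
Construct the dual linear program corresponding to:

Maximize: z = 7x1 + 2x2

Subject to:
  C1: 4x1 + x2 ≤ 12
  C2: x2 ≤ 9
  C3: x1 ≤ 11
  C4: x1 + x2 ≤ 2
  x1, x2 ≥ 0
Minimize: z = 12y1 + 9y2 + 11y3 + 2y4

Subject to:
  C1: -4y1 - y3 - y4 ≤ -7
  C2: -y1 - y2 - y4 ≤ -2
  y1, y2, y3, y4 ≥ 0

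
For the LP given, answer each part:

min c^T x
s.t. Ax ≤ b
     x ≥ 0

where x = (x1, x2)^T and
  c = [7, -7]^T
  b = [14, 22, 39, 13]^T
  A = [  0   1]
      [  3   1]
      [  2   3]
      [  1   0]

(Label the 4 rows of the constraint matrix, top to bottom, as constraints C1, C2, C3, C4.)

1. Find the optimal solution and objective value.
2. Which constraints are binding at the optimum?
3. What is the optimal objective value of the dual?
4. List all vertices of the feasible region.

1. x1 = 0, x2 = 13, z = -91
2. C3, x1 ≥ 0
3. -91 (by strong duality, equal to the primal optimum)
4. (0, 0), (7.333, 0), (3.857, 10.43), (0, 13)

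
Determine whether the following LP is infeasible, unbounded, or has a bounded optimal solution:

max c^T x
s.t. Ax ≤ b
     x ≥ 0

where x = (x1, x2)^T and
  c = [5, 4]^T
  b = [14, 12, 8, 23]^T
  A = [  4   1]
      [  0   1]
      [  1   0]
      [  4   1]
The point (0.5, 12) satisfies every constraint, so the LP is feasible; the constraints give x1 ≤ 8 and x2 ≤ 12, which with x1, x2 ≥ 0 keep the feasible region inside a bounded box. A feasible, bounded LP attains a finite optimum at a vertex.

Feasible with finite optimum z* = 50.5 at (0.5, 12).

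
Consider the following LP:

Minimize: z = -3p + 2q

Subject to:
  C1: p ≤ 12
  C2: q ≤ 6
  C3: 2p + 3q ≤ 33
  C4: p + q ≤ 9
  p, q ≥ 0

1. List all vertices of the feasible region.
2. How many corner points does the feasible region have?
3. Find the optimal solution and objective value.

1. (0, 0), (9, 0), (3, 6), (0, 6)
2. 4
3. p = 9, q = 0, z = -27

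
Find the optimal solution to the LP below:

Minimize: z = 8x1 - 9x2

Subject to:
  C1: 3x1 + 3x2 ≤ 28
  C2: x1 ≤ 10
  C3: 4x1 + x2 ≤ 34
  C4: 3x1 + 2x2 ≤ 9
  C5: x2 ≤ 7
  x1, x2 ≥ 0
Each vertex is the intersection of two constraint boundaries that also satisfies all remaining constraints:
  x1 = 0 and x2 = 0 → (0, 0)
  3x1 + 2x2 = 9 and x2 = 0 → (3, 0)
  3x1 + 2x2 = 9 and x1 = 0 → (0, 4.5)

Evaluating z = 8x1 - 9x2 at each vertex:
  (0, 0): z = 0
  (3, 0): z = 24
  (0, 4.5): z = -40.5

The minimum is at (0, 4.5) with z = -40.5.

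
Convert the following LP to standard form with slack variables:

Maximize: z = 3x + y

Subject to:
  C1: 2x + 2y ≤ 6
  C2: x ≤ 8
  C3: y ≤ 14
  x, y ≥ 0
max z = 3x + y

s.t.
  2x + 2y + s1 = 6
  x + s2 = 8
  y + s3 = 14
  x, y, s1, s2, s3 ≥ 0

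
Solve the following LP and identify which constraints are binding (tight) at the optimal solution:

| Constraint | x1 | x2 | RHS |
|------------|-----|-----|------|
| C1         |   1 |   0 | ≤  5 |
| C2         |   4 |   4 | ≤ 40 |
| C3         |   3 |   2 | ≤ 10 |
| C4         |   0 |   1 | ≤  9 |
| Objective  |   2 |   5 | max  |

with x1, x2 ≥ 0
Optimal: x1 = 0, x2 = 5
Slack at optimum:
  C1: slack = 5
  C2: slack = 20
  C3: slack = 0 (binding)
  C4: slack = 4
  x1 ≥ 0: x1 = 0 (binding)
  x2 ≥ 0: x2 = 5
Binding constraints: C3, x1 ≥ 0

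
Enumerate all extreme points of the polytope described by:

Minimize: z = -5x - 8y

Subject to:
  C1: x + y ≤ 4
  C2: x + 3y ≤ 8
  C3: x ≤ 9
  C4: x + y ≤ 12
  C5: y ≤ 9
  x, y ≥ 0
Each vertex is the intersection of two constraint boundaries that also satisfies all remaining constraints:
  x = 0 and y = 0 → (0, 0)
  x + y = 4 and y = 0 → (4, 0)
  x + y = 4 and x + 3y = 8 → (2, 2)
  x + 3y = 8 and x = 0 → (0, 2.667)

Vertices: (0, 0), (4, 0), (2, 2), (0, 2.667)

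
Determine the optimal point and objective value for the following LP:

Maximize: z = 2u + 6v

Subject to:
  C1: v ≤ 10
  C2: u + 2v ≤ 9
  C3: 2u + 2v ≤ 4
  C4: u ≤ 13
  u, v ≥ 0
Each vertex is the intersection of two constraint boundaries that also satisfies all remaining constraints:
  u = 0 and v = 0 → (0, 0)
  2u + 2v = 4 and v = 0 → (2, 0)
  2u + 2v = 4 and u = 0 → (0, 2)

Evaluating z = 2u + 6v at each vertex:
  (0, 0): z = 0
  (2, 0): z = 4
  (0, 2): z = 12

The maximum is at (0, 2) with z = 12.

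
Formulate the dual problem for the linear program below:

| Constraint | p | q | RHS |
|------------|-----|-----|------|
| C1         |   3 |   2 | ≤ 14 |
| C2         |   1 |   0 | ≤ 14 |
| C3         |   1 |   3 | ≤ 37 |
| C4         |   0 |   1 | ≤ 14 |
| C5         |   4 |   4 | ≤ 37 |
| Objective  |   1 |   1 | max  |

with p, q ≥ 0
Minimize: z = 14y1 + 14y2 + 37y3 + 14y4 + 37y5

Subject to:
  C1: -3y1 - y2 - y3 - 4y5 ≤ -1
  C2: -2y1 - 3y3 - y4 - 4y5 ≤ -1
  y1, y2, y3, y4, y5 ≥ 0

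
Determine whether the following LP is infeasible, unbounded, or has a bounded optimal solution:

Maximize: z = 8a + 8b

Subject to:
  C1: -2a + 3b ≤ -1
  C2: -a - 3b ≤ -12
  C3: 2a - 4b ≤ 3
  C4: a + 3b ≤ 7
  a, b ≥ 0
C4 requires a + 3b ≤ 7, while C2 (-a - 3b ≤ -12) is equivalent to a + 3b ≥ 12. Together they would need 12 ≤ a + 3b ≤ 7, which is impossible since 12 > 7. No point satisfies all constraints.

Infeasible: no point satisfies all constraints simultaneously.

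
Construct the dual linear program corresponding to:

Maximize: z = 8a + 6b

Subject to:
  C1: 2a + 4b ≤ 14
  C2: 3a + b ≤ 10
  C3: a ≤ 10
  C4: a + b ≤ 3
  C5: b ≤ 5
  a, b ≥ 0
Minimize: z = 14y1 + 10y2 + 10y3 + 3y4 + 5y5

Subject to:
  C1: -2y1 - 3y2 - y3 - y4 ≤ -8
  C2: -4y1 - y2 - y4 - y5 ≤ -6
  y1, y2, y3, y4, y5 ≥ 0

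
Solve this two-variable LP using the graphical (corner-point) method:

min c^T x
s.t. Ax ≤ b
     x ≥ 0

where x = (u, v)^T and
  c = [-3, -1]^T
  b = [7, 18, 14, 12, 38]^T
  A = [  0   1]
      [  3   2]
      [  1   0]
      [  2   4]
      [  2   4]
Each vertex is the intersection of two constraint boundaries that also satisfies all remaining constraints:
  u = 0 and v = 0 → (0, 0)
  3u + 2v = 18 and 2u + 4v = 12 → (6, 0)
  2u + 4v = 12 and u = 0 → (0, 3)

Evaluating z = -3u - v at each vertex:
  (0, 0): z = 0
  (6, 0): z = -18
  (0, 3): z = -3

The minimum is at (6, 0) with z = -18.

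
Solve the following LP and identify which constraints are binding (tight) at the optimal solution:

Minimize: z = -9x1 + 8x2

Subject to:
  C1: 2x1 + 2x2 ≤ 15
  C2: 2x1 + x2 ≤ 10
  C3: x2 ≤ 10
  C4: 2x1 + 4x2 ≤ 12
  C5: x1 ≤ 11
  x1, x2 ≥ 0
Optimal: x1 = 5, x2 = 0
Slack at optimum:
  C1: slack = 5
  C2: slack = 0 (binding)
  C3: slack = 10
  C4: slack = 2
  C5: slack = 6
  x1 ≥ 0: x1 = 5
  x2 ≥ 0: x2 = 0 (binding)
Binding constraints: C2, x2 ≥ 0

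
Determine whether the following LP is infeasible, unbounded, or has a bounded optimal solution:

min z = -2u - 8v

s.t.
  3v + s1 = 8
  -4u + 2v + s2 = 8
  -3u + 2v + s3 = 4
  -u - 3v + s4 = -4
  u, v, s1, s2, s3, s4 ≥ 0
Feasible point: (0, 2) satisfies every constraint, so the LP is feasible.
Direction d = (1, 0): for each constraint row a, a·d ≤ 0 —
  (0)(1) + (3)(0) = 0 ≤ 0
  (-4)(1) + (2)(0) = -4 ≤ 0
  (-3)(1) + (2)(0) = -3 ≤ 0
  (-1)(1) + (-3)(0) = -1 ≤ 0
and d ≥ 0, so (0, 2) + t·d stays feasible for every t ≥ 0. Along this ray z = -2u - 8v changes by -2 per unit t, so z → −∞.

The LP is unbounded; z can be made arbitrarily small.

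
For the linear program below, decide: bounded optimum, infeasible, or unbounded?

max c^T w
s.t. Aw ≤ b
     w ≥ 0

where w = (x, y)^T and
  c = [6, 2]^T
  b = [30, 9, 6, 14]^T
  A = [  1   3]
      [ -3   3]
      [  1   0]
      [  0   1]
The point (6, 8) satisfies every constraint, so the LP is feasible; the constraints give x ≤ 6 and y ≤ 14, which with x, y ≥ 0 keep the feasible region inside a bounded box. A feasible, bounded LP attains a finite optimum at a vertex.

Evaluating z = 6x + 2y at each vertex:
  (0, 3): z = 6
  (0, 0): z = 0
  (6, 0): z = 36
  (6, 8): z = 52
  (5.25, 8.25): z = 48

Bounded optimum: z* = 52 at (6, 8).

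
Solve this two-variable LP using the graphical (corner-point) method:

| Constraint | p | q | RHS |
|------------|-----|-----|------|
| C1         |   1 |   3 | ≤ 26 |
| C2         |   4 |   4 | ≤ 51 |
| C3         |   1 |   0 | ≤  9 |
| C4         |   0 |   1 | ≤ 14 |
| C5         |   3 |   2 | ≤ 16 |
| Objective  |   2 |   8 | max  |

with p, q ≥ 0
p = 0, q = 8, z = 64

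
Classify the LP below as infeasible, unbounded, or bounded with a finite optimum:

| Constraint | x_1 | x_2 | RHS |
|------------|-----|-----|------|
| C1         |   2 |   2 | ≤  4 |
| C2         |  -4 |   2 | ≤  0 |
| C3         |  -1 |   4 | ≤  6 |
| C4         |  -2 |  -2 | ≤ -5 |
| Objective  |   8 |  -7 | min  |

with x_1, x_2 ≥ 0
C1 requires 2x_1 + 2x_2 ≤ 4, while C4 (-2x_1 - 2x_2 ≤ -5) is equivalent to 2x_1 + 2x_2 ≥ 5. Together they would need 5 ≤ 2x_1 + 2x_2 ≤ 4, which is impossible since 5 > 4. No point satisfies all constraints.

Infeasible — the constraint set is empty.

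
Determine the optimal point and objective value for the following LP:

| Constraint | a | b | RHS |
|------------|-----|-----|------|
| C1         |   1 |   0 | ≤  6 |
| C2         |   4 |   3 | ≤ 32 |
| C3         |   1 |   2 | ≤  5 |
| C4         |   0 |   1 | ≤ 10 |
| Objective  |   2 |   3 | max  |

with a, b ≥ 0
Each vertex is the intersection of two constraint boundaries that also satisfies all remaining constraints:
  a = 0 and b = 0 → (0, 0)
  a + 2b = 5 and b = 0 → (5, 0)
  a + 2b = 5 and a = 0 → (0, 2.5)

Evaluating z = 2a + 3b at each vertex:
  (0, 0): z = 0
  (5, 0): z = 10
  (0, 2.5): z = 7.5

The maximum is at (5, 0) with z = 10.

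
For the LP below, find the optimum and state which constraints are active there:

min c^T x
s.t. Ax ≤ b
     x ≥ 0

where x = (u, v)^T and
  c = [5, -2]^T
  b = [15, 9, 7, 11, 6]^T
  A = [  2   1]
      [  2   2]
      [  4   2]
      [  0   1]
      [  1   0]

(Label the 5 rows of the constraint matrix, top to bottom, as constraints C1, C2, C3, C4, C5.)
Optimal: u = 0, v = 3.5
Slack at optimum:
  C1: slack = 11.5
  C2: slack = 2
  C3: slack = 0 (binding)
  C4: slack = 7.5
  C5: slack = 6
  u ≥ 0: u = 0 (binding)
  v ≥ 0: v = 3.5
Binding constraints: C3, u ≥ 0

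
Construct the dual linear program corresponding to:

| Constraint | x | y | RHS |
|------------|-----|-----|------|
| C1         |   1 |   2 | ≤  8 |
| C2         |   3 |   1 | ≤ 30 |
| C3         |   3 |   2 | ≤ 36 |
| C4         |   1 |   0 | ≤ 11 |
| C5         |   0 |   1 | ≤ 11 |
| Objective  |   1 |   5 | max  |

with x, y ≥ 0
Minimize: z = 8y1 + 30y2 + 36y3 + 11y4 + 11y5

Subject to:
  C1: -y1 - 3y2 - 3y3 - y4 ≤ -1
  C2: -2y1 - y2 - 2y3 - y5 ≤ -5
  y1, y2, y3, y4, y5 ≥ 0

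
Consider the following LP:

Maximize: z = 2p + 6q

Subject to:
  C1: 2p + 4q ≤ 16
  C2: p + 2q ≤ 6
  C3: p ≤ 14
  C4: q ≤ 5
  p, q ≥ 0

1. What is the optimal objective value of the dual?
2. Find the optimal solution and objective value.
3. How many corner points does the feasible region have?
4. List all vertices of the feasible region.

1. 18 (by strong duality, equal to the primal optimum)
2. p = 0, q = 3, z = 18
3. 3
4. (0, 0), (6, 0), (0, 3)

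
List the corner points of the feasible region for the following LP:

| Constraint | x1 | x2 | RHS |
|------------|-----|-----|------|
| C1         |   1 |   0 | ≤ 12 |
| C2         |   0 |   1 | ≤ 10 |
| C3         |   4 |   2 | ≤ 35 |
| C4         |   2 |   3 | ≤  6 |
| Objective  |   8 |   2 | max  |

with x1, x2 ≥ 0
Each vertex is the intersection of two constraint boundaries that also satisfies all remaining constraints:
  x1 = 0 and x2 = 0 → (0, 0)
  2x1 + 3x2 = 6 and x2 = 0 → (3, 0)
  2x1 + 3x2 = 6 and x1 = 0 → (0, 2)

Vertices: (0, 0), (3, 0), (0, 2)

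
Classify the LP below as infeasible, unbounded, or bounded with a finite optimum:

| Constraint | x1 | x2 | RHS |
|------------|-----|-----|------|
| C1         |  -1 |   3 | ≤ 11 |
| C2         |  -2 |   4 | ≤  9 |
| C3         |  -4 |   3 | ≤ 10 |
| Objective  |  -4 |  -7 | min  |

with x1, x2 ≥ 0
Feasible point: (0, 0) satisfies every constraint, so the LP is feasible.
Direction d = (1, 0): for each constraint row a, a·d ≤ 0 —
  (-1)(1) + (3)(0) = -1 ≤ 0
  (-2)(1) + (4)(0) = -2 ≤ 0
  (-4)(1) + (3)(0) = -4 ≤ 0
and d ≥ 0, so (0, 0) + t·d stays feasible for every t ≥ 0. Along this ray z = -4x1 - 7x2 changes by -4 per unit t, so z → −∞.

Unbounded — the objective can decrease without bound over the feasible region.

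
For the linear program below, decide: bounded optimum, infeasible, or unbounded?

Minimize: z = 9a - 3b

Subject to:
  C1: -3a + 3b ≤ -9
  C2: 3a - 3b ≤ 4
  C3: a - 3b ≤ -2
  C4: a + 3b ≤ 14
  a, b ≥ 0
C2 requires 3a - 3b ≤ 4, while C1 (-3a + 3b ≤ -9) is equivalent to 3a - 3b ≥ 9. Together they would need 9 ≤ 3a - 3b ≤ 4, which is impossible since 9 > 4. No point satisfies all constraints.

The feasible region is empty; the LP is infeasible.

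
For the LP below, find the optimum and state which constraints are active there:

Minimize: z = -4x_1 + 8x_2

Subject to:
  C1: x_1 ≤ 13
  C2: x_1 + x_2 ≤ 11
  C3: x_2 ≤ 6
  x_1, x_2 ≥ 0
Optimal: x_1 = 11, x_2 = 0
Binding: C2, x_2 ≥ 0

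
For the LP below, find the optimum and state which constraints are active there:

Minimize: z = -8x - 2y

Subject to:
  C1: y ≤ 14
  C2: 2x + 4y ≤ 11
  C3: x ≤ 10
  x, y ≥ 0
Optimal: x = 5.5, y = 0
Slack at optimum:
  C1: slack = 14
  C2: slack = 0 (binding)
  C3: slack = 4.5
  x ≥ 0: x = 5.5
  y ≥ 0: y = 0 (binding)
Binding constraints: C2, y ≥ 0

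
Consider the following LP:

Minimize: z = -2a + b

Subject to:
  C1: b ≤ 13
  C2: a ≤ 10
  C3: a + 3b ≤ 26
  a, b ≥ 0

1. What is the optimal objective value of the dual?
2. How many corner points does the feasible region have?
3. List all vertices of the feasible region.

1. -20 (by strong duality, equal to the primal optimum)
2. 4
3. (0, 0), (10, 0), (10, 5.333), (0, 8.667)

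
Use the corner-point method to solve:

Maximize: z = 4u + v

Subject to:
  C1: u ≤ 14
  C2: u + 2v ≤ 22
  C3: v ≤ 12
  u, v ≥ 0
Each vertex is the intersection of two constraint boundaries that also satisfies all remaining constraints:
  u = 0 and v = 0 → (0, 0)
  u = 14 and v = 0 → (14, 0)
  u = 14 and u + 2v = 22 → (14, 4)
  u + 2v = 22 and u = 0 → (0, 11)

Evaluating z = 4u + v at each vertex:
  (0, 0): z = 0
  (14, 0): z = 56
  (14, 4): z = 60
  (0, 11): z = 11

The maximum is at (14, 4) with z = 60.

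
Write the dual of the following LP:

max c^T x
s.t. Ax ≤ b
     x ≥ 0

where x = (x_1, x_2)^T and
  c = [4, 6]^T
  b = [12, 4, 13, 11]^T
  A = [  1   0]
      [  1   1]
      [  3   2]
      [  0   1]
Minimize: z = 12y1 + 4y2 + 13y3 + 11y4

Subject to:
  C1: -y1 - y2 - 3y3 ≤ -4
  C2: -y2 - 2y3 - y4 ≤ -6
  y1, y2, y3, y4 ≥ 0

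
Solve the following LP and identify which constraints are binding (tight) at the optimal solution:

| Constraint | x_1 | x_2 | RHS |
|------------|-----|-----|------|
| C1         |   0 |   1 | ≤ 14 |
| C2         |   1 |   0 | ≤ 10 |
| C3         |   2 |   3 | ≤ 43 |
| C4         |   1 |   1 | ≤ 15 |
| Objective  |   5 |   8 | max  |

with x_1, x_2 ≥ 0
Optimal: x_1 = 0.5, x_2 = 14
Binding: C1, C3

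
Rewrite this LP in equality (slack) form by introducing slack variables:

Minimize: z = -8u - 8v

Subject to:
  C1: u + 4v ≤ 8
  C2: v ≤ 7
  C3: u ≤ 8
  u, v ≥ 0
min z = -8u - 8v

s.t.
  u + 4v + s1 = 8
  v + s2 = 7
  u + s3 = 8
  u, v, s1, s2, s3 ≥ 0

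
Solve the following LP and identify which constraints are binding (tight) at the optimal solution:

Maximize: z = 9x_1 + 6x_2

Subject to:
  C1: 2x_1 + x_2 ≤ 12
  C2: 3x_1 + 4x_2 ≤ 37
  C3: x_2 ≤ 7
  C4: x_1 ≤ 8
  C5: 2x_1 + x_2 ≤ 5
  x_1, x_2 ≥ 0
Optimal: x_1 = 0, x_2 = 5
Slack at optimum:
  C1: slack = 7
  C2: slack = 17
  C3: slack = 2
  C4: slack = 8
  C5: slack = 0 (binding)
  x_1 ≥ 0: x_1 = 0 (binding)
  x_2 ≥ 0: x_2 = 5
Binding constraints: C5, x_1 ≥ 0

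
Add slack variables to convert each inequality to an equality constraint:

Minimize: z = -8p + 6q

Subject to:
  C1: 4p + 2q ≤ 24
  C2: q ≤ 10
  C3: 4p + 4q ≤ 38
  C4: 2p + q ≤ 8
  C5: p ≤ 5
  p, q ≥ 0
min z = -8p + 6q

s.t.
  4p + 2q + s1 = 24
  q + s2 = 10
  4p + 4q + s3 = 38
  2p + q + s4 = 8
  p + s5 = 5
  p, q, s1, s2, s3, s4, s5 ≥ 0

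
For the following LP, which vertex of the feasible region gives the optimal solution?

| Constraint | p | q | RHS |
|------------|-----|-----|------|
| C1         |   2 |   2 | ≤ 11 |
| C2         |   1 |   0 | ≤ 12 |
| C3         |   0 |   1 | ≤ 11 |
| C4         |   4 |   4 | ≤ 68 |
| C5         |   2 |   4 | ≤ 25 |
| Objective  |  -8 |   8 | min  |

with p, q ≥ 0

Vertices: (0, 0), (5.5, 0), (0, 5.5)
Evaluating z = -8p + 8q at each vertex:
  (0, 0): z = 0
  (5.5, 0): z = -44
  (0, 5.5): z = 44

The smallest value is z = -44, attained at (5.5, 0).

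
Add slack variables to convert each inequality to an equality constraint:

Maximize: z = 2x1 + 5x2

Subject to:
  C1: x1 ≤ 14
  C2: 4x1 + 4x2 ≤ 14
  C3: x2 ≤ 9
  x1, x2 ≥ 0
max z = 2x1 + 5x2

s.t.
  x1 + s1 = 14
  4x1 + 4x2 + s2 = 14
  x2 + s3 = 9
  x1, x2, s1, s2, s3 ≥ 0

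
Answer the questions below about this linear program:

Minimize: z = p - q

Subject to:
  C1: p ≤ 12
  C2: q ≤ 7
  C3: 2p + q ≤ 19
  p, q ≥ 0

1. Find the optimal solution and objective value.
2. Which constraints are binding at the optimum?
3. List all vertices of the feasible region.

1. p = 0, q = 7, z = -7
2. C2, p ≥ 0
3. (0, 0), (9.5, 0), (6, 7), (0, 7)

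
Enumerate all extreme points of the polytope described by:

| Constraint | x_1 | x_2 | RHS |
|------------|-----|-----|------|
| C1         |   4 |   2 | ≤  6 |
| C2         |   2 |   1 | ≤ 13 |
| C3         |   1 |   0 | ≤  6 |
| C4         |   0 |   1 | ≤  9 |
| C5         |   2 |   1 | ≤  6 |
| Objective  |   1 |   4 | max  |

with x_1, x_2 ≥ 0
Each vertex is the intersection of two constraint boundaries that also satisfies all remaining constraints:
  x_1 = 0 and x_2 = 0 → (0, 0)
  4x_1 + 2x_2 = 6 and x_2 = 0 → (1.5, 0)
  4x_1 + 2x_2 = 6 and x_1 = 0 → (0, 3)

Vertices: (0, 0), (1.5, 0), (0, 3)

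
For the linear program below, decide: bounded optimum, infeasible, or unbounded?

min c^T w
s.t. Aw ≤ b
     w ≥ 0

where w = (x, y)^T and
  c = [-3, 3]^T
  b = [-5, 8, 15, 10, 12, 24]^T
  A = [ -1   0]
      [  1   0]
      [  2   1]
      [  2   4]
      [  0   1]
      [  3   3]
The point (5, 0) satisfies every constraint, so the LP is feasible; the constraints give x ≤ 8 and y ≤ 12, which with x, y ≥ 0 keep the feasible region inside a bounded box. A feasible, bounded LP attains a finite optimum at a vertex.

Evaluating z = -3x + 3y at each vertex:
  (5, 0): z = -15

Bounded optimum: z* = -15 at (5, 0).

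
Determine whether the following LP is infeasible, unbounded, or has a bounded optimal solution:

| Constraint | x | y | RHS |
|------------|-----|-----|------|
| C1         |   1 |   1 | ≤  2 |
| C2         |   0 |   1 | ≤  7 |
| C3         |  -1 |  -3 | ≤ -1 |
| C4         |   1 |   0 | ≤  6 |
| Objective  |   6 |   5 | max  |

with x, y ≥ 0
The point (2, 0) satisfies every constraint, so the LP is feasible; the constraints give x ≤ 6 and y ≤ 7, which with x, y ≥ 0 keep the feasible region inside a bounded box. A feasible, bounded LP attains a finite optimum at a vertex.

Evaluating z = 6x + 5y at each vertex:
  (0, 0.3333): z = 1.667
  (1, 0): z = 6
  (2, 0): z = 12
  (0, 2): z = 10

Feasible with finite optimum z* = 12 at (2, 0).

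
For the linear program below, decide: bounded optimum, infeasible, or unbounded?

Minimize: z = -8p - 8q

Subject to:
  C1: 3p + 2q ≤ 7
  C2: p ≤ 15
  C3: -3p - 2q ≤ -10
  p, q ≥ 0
C1 requires 3p + 2q ≤ 7, while C3 (-3p - 2q ≤ -10) is equivalent to 3p + 2q ≥ 10. Together they would need 10 ≤ 3p + 2q ≤ 7, which is impossible since 10 > 7. No point satisfies all constraints.

The feasible region is empty; the LP is infeasible.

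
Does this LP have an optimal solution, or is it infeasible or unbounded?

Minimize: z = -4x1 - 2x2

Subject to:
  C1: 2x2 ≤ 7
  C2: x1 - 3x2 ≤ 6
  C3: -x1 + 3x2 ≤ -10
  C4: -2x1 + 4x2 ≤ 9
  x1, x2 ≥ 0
C2 requires x1 - 3x2 ≤ 6, while C3 (-x1 + 3x2 ≤ -10) is equivalent to x1 - 3x2 ≥ 10. Together they would need 10 ≤ x1 - 3x2 ≤ 6, which is impossible since 10 > 6. No point satisfies all constraints.

The feasible region is empty; the LP is infeasible.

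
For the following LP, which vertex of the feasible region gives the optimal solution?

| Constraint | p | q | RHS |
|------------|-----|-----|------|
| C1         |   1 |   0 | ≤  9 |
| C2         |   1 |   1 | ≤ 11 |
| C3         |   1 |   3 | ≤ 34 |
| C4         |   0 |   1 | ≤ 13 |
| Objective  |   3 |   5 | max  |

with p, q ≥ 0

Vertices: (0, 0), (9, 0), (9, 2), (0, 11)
Evaluating z = 3p + 5q at each vertex:
  (0, 0): z = 0
  (9, 0): z = 27
  (9, 2): z = 37
  (0, 11): z = 55

The largest value is z = 55, attained at (0, 11).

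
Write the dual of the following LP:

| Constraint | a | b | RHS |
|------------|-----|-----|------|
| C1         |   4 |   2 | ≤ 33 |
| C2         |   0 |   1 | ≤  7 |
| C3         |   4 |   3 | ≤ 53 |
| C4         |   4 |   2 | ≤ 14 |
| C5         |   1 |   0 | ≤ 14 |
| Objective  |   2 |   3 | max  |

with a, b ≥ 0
Minimize: z = 33y1 + 7y2 + 53y3 + 14y4 + 14y5

Subject to:
  C1: -4y1 - 4y3 - 4y4 - y5 ≤ -2
  C2: -2y1 - y2 - 3y3 - 2y4 ≤ -3
  y1, y2, y3, y4, y5 ≥ 0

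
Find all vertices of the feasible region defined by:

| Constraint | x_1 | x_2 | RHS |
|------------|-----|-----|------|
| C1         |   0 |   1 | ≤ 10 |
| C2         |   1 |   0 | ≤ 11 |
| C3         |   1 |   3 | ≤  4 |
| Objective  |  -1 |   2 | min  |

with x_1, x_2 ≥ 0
Each vertex is the intersection of two constraint boundaries that also satisfies all remaining constraints:
  x_1 = 0 and x_2 = 0 → (0, 0)
  x_1 + 3x_2 = 4 and x_2 = 0 → (4, 0)
  x_1 + 3x_2 = 4 and x_1 = 0 → (0, 1.333)

Vertices: (0, 0), (4, 0), (0, 1.333)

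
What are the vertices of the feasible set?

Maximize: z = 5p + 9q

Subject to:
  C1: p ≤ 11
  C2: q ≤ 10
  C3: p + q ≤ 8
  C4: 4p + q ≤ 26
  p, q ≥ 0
Each vertex is the intersection of two constraint boundaries that also satisfies all remaining constraints:
  p = 0 and q = 0 → (0, 0)
  4p + q = 26 and q = 0 → (6.5, 0)
  p + q = 8 and 4p + q = 26 → (6, 2)
  p + q = 8 and p = 0 → (0, 8)

Vertices: (0, 0), (6.5, 0), (6, 2), (0, 8)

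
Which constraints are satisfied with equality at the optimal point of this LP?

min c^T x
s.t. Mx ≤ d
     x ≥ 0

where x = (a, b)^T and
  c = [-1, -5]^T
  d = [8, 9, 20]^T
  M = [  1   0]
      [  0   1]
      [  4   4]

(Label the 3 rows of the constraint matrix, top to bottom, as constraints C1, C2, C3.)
Optimal: a = 0, b = 5
Binding: C3, a ≥ 0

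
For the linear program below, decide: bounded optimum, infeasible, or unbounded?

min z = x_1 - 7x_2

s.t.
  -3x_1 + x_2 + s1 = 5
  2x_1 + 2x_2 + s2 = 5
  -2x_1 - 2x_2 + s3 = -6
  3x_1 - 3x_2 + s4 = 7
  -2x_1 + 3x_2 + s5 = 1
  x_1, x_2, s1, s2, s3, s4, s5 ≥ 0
The row 2x_1 + 2x_2 + s2 = 5 with s2 ≥ 0 requires 2x_1 + 2x_2 ≤ 5, while the row -2x_1 - 2x_2 + s3 = -6 with s3 ≥ 0 is equivalent to 2x_1 + 2x_2 ≥ 6. Together they would need 6 ≤ 2x_1 + 2x_2 ≤ 5, which is impossible since 6 > 5. No point satisfies all constraints.

The feasible region is empty; the LP is infeasible.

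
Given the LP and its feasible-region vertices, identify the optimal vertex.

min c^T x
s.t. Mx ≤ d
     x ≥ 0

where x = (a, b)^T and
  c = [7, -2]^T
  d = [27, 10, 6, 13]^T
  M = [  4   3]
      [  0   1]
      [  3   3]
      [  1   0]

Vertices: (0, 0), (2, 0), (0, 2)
Evaluating z = 7a - 2b at each vertex:
  (0, 0): z = 0
  (2, 0): z = 14
  (0, 2): z = -4

The smallest value is z = -4, attained at (0, 2).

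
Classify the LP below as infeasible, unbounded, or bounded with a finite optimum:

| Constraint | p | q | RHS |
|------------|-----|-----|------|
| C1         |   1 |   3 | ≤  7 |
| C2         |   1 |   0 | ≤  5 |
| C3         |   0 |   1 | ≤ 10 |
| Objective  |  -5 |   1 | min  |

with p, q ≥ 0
The point (5, 0) satisfies every constraint, so the LP is feasible; the constraints give p ≤ 5 and q ≤ 10, which with p, q ≥ 0 keep the feasible region inside a bounded box. A feasible, bounded LP attains a finite optimum at a vertex.

The LP has an optimal solution: (5, 0) with z = -25.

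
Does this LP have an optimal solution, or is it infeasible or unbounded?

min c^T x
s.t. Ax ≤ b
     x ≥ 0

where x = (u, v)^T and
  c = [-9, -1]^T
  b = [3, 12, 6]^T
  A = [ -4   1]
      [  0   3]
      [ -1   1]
Feasible point: (0, 0) satisfies every constraint, so the LP is feasible.
Direction d = (1, 0): for each constraint row a, a·d ≤ 0 —
  (-4)(1) + (1)(0) = -4 ≤ 0
  (0)(1) + (3)(0) = 0 ≤ 0
  (-1)(1) + (1)(0) = -1 ≤ 0
and d ≥ 0, so (0, 0) + t·d stays feasible for every t ≥ 0. Along this ray z = -9u - v changes by -9 per unit t, so z → −∞.

The LP is unbounded; z can be made arbitrarily small.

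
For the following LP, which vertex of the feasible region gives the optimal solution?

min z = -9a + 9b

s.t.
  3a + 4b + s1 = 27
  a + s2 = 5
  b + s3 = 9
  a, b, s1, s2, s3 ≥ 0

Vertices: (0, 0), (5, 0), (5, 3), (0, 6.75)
Evaluating z = -9a + 9b at each vertex:
  (0, 0): z = 0
  (5, 0): z = -45
  (5, 3): z = -18
  (0, 6.75): z = 60.75

The smallest value is z = -45, attained at (5, 0).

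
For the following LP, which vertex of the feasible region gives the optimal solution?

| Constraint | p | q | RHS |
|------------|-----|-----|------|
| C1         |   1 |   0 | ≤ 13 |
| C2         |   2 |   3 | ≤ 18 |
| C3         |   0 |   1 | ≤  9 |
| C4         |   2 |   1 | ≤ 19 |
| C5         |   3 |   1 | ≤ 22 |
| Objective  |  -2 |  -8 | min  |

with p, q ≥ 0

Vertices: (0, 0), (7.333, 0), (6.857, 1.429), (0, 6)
(0, 6) with z = -48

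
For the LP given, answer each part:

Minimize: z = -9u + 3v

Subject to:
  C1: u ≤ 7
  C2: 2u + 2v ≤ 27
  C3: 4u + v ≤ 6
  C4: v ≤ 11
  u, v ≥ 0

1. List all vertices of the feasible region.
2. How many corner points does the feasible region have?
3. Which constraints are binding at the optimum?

1. (0, 0), (1.5, 0), (0, 6)
2. 3
3. C3, v ≥ 0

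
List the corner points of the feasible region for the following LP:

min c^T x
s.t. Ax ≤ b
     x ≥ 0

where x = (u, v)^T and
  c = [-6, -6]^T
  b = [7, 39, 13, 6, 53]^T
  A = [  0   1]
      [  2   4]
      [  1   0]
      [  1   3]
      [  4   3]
Each vertex is the intersection of two constraint boundaries that also satisfies all remaining constraints:
  u = 0 and v = 0 → (0, 0)
  u + 3v = 6 and v = 0 → (6, 0)
  u + 3v = 6 and u = 0 → (0, 2)

Vertices: (0, 0), (6, 0), (0, 2)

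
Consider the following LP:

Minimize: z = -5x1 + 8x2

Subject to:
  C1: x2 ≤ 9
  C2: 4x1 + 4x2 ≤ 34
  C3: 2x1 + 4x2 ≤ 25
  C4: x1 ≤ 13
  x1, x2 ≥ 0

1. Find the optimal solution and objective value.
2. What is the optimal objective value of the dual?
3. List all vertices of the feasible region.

1. x1 = 8.5, x2 = 0, z = -42.5
2. -42.5 (by strong duality, equal to the primal optimum)
3. (0, 0), (8.5, 0), (4.5, 4), (0, 6.25)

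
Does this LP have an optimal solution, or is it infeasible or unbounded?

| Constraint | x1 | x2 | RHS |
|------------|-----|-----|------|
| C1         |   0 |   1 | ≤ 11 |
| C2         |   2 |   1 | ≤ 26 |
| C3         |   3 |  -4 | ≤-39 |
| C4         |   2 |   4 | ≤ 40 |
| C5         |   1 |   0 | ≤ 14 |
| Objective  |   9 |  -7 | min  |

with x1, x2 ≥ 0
The point (0, 10) satisfies every constraint, so the LP is feasible; the constraints give x1 ≤ 14 and x2 ≤ 11, which with x1, x2 ≥ 0 keep the feasible region inside a bounded box. A feasible, bounded LP attains a finite optimum at a vertex.

Evaluating z = 9x1 - 7x2 at each vertex:
  (0, 9.75): z = -68.25
  (0.2, 9.9): z = -67.5
  (0, 10): z = -70

Feasible with finite optimum z* = -70 at (0, 10).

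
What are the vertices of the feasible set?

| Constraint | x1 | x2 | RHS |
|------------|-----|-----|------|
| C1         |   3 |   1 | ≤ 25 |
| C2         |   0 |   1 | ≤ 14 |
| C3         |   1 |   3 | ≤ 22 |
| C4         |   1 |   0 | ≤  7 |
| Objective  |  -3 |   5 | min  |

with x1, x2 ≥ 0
Each vertex is the intersection of two constraint boundaries that also satisfies all remaining constraints:
  x1 = 0 and x2 = 0 → (0, 0)
  x1 = 7 and x2 = 0 → (7, 0)
  3x1 + x2 = 25 and x1 = 7 → (7, 4)
  3x1 + x2 = 25 and x1 + 3x2 = 22 → (6.625, 5.125)
  x1 + 3x2 = 22 and x1 = 0 → (0, 7.333)

Vertices: (0, 0), (7, 0), (7, 4), (6.625, 5.125), (0, 7.333)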